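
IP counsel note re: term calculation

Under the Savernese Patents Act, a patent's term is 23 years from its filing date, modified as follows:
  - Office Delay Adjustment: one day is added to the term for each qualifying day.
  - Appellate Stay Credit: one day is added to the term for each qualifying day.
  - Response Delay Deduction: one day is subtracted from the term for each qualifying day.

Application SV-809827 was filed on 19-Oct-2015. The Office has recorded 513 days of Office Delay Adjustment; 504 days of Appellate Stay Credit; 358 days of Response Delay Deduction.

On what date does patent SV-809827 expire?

2040-08-08

Base term: filing date + 23 years → 19 October 2038.
Office Delay Adjustment: +513 days → 15 March 2040.
Appellate Stay Credit: +504 days → 1 August 2041.
Response Delay Deduction: −358 days → 8 August 2040.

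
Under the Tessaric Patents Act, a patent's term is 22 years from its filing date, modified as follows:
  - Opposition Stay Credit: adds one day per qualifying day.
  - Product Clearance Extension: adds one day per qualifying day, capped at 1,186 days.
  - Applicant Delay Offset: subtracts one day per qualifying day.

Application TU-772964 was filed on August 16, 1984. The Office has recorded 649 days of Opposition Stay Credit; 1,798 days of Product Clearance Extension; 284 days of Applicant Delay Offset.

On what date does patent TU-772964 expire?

November 14, 2010

Base term: filing date + 22 years → 16 August 2006.
Opposition Stay Credit: +649 days → 26 May 2008.
Product Clearance Extension: 1798 days claimed exceeds the 1186-day cap, so +1186 days → 25 August 2011.
Applicant Delay Offset: −284 days → 14 November 2010.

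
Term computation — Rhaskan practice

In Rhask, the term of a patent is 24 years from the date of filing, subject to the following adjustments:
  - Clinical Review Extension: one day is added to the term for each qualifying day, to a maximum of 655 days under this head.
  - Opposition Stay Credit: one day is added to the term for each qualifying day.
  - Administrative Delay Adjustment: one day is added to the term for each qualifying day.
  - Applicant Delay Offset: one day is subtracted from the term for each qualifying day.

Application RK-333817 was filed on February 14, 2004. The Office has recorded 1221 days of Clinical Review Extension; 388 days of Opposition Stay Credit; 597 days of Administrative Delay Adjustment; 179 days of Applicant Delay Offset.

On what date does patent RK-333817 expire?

Base term: filing date + 24 years → 14 February 2028.
Clinical Review Extension: 1221 days claimed exceeds the 655-day cap, so +655 days → 30 November 2029.
Opposition Stay Credit: +388 days → 23 December 2030.
Administrative Delay Adjustment: +597 days → 11 August 2032.
Applicant Delay Offset: −179 days → 14 February 2032.

February 14, 2032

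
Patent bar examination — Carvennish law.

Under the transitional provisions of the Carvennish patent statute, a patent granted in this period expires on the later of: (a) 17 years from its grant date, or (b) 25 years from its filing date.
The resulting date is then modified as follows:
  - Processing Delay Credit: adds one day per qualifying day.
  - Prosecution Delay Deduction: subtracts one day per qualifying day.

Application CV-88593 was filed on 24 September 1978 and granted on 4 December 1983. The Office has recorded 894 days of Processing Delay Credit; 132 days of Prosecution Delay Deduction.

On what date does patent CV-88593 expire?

2005-10-25

(a) grant + 17 years → 4 December 2000.
(b) filing + 25 years → 24 September 2003.
Later of the two: 24 September 2003.
Processing Delay Credit: +894 days → 6 March 2006.
Prosecution Delay Deduction: −132 days → 25 October 2005.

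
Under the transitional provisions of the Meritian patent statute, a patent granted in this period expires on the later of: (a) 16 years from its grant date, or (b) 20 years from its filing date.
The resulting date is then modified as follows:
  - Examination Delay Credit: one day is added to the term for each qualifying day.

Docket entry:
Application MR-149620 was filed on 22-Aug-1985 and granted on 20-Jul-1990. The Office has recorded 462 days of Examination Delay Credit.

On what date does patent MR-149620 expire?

October 25, 2007

(a) grant + 16 years → 20 July 2006.
(b) filing + 20 years → 22 August 2005.
Later of the two: 20 July 2006.
Examination Delay Credit: +462 days → 25 October 2007.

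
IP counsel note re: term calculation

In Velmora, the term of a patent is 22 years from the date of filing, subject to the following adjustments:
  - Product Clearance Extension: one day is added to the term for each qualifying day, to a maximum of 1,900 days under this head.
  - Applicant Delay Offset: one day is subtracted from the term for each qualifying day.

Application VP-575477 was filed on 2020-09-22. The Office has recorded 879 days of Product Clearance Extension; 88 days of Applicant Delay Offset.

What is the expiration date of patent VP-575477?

2044-11-21

Base term: filing date + 22 years → 22 September 2042.
Product Clearance Extension: 879 days (within the 1900-day cap) → +879 days → 17 February 2045.
Applicant Delay Offset: −88 days → 21 November 2044.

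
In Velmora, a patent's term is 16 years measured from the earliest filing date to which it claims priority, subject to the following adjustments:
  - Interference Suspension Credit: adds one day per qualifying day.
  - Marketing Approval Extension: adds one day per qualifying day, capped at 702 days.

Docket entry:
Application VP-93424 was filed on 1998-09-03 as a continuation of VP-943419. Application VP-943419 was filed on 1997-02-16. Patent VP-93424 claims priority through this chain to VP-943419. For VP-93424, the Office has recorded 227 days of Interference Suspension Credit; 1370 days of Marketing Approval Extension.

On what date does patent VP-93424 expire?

Earliest priority filing: 16 February 1997.
Base term: 16 February 1997 + 16 years → 16 February 2013.
Interference Suspension Credit: +227 days → 1 October 2013.
Marketing Approval Extension: 1370 days claimed exceeds the 702-day cap, so +702 days → 3 September 2015.

September 3, 2015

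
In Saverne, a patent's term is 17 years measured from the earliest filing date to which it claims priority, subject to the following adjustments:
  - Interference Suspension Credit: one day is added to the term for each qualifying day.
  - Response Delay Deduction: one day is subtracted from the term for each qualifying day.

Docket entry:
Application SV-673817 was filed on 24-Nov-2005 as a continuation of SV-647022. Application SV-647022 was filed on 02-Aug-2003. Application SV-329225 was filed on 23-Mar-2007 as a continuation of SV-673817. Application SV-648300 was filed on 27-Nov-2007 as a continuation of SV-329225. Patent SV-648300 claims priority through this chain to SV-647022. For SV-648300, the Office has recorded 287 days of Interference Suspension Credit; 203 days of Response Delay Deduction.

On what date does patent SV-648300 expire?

Earliest priority filing: 2 August 2003.
Base term: 2 August 2003 + 17 years → 2 August 2020.
Interference Suspension Credit: +287 days → 16 May 2021.
Response Delay Deduction: −203 days → 25 October 2020.

2020-10-25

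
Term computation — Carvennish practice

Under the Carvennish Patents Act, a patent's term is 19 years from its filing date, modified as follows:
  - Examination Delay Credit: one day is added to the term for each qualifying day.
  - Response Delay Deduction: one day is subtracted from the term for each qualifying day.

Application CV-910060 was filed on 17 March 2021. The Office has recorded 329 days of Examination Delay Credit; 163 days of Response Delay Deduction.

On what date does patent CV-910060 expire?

Base term: filing date + 19 years → 17 March 2040.
Examination Delay Credit: +329 days → 9 February 2041.
Response Delay Deduction: −163 days → 30 August 2040.

August 30, 2040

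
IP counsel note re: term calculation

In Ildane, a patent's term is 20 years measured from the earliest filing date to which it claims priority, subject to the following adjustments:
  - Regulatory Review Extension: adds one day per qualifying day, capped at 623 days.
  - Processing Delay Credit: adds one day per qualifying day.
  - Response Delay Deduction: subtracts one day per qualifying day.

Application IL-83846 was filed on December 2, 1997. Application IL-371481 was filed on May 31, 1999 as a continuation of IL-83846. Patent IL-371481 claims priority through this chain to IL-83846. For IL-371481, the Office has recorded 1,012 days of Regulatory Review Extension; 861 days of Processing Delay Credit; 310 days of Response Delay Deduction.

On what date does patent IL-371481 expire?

2021-02-18

Earliest priority filing: 2 December 1997.
Base term: 2 December 1997 + 20 years → 2 December 2017.
Regulatory Review Extension: 1012 days claimed exceeds the 623-day cap, so +623 days → 17 August 2019.
Processing Delay Credit: +861 days → 25 December 2021.
Response Delay Deduction: −310 days → 18 February 2021.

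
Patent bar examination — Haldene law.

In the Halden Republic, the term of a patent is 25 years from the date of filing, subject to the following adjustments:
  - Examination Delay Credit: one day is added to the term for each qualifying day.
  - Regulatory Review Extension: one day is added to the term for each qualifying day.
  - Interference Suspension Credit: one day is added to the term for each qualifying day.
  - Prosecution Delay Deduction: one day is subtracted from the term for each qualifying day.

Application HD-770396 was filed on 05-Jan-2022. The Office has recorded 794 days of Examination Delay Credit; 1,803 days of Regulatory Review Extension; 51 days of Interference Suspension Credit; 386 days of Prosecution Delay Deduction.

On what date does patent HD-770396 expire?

Base term: filing date + 25 years → 5 January 2047.
Examination Delay Credit: +794 days → 9 March 2049.
Regulatory Review Extension: +1803 days → 14 February 2054.
Interference Suspension Credit: +51 days → 6 April 2054.
Prosecution Delay Deduction: −386 days → 16 March 2053.

March 16, 2053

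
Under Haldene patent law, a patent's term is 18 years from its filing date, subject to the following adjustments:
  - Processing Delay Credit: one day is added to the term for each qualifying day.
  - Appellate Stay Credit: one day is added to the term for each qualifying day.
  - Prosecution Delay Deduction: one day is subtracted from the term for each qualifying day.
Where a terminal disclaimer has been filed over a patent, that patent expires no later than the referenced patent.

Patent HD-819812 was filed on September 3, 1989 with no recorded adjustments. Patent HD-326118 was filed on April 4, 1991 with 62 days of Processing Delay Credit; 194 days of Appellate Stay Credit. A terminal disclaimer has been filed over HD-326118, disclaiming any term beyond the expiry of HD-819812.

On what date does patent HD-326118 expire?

September 3, 2007

Natural term of HD-326118:
  Base: filing + 18 years → 4 April 2009.
  Processing Delay Credit: +62 days → 5 June 2009.
  Appellate Stay Credit: +194 days → 16 December 2009.
Expiry of referenced patent HD-819812:
  Base: filing + 18 years → 3 September 2007.
Terminal disclaimer: HD-326118 expires on the earlier of 16 December 2009 and 3 September 2007.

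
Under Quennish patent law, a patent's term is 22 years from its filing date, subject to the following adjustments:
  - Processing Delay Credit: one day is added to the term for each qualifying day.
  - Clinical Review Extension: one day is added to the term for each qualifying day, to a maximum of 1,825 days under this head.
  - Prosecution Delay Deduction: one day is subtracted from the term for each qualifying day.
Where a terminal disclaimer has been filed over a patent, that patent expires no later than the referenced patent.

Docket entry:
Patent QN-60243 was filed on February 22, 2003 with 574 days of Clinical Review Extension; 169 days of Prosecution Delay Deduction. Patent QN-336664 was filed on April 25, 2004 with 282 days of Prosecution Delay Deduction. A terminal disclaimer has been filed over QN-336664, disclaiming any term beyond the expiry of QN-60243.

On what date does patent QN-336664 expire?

Natural term of QN-336664:
  Base: filing + 22 years → 25 April 2026.
  Prosecution Delay Deduction: −282 days → 17 July 2025.
Expiry of referenced patent QN-60243:
  Base: filing + 22 years → 22 February 2025.
  Clinical Review Extension: 574 days (within the 1825-day cap) → +574 days → 19 September 2026.
  Prosecution Delay Deduction: −169 days → 3 April 2026.
Terminal disclaimer: QN-336664 expires on the earlier of 17 July 2025 and 3 April 2026.

July 17, 2025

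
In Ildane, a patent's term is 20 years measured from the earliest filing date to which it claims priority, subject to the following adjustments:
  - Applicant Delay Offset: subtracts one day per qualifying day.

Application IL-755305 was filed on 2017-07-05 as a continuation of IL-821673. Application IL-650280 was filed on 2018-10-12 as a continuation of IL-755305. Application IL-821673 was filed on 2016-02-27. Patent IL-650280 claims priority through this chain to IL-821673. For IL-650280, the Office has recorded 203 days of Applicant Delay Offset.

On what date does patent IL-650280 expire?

Earliest priority filing: 27 February 2016.
Base term: 27 February 2016 + 20 years → 27 February 2036.
Applicant Delay Offset: −203 days → 8 August 2035.

August 8, 2035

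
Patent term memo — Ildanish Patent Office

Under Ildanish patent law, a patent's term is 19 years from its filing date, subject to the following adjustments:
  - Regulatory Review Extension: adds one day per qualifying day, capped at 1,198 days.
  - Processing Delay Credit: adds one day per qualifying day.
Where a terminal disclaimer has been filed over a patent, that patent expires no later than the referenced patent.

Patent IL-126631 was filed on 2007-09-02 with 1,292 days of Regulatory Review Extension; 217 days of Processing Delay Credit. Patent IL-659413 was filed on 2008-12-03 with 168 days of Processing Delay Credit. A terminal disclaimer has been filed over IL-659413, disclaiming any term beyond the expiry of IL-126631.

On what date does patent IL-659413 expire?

May 19, 2028

Natural term of IL-659413:
  Base: filing + 19 years → 3 December 2027.
  Processing Delay Credit: +168 days → 19 May 2028.
Expiry of referenced patent IL-126631:
  Base: filing + 19 years → 2 September 2026.
  Regulatory Review Extension: 1292 days claimed exceeds the 1198-day cap, so +1198 days → 13 December 2029.
  Processing Delay Credit: +217 days → 18 July 2030.
Terminal disclaimer: IL-659413 expires on the earlier of 19 May 2028 and 18 July 2030.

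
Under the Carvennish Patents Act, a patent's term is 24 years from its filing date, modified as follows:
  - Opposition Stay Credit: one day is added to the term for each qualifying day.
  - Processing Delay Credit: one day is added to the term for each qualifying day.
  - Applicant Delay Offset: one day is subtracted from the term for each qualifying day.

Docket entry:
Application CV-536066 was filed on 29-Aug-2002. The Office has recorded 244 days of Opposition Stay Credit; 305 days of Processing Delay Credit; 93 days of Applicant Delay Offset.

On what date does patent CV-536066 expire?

Base term: filing date + 24 years → 29 August 2026.
Opposition Stay Credit: +244 days → 30 April 2027.
Processing Delay Credit: +305 days → 29 February 2028.
Applicant Delay Offset: −93 days → 28 November 2027.

November 28, 2027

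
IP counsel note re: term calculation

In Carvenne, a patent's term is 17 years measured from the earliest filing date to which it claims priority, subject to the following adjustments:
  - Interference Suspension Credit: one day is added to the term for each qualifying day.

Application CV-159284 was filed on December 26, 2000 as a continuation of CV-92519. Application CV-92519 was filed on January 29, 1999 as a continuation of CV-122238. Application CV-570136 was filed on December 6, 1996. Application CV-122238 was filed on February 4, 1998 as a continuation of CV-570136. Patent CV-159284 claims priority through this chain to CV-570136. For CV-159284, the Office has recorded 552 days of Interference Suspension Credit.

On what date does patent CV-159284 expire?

Earliest priority filing: 6 December 1996.
Base term: 6 December 1996 + 17 years → 6 December 2013.
Interference Suspension Credit: +552 days → 11 June 2015.

2015-06-11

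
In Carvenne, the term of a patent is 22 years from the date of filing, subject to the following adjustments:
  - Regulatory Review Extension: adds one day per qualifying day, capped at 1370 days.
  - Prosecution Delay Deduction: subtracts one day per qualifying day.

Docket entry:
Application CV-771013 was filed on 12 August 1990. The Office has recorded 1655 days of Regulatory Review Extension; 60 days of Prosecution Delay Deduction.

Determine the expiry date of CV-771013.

Base term: filing date + 22 years → 12 August 2012.
Regulatory Review Extension: 1655 days claimed exceeds the 1370-day cap, so +1370 days → 13 May 2016.
Prosecution Delay Deduction: −60 days → 14 March 2016.

2016-03-14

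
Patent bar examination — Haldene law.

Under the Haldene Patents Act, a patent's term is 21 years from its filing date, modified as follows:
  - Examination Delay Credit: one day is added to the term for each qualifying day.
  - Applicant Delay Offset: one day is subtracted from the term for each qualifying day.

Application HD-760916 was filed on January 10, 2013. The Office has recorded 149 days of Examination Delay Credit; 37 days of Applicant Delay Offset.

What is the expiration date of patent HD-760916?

May 2, 2034

Base term: filing date + 21 years → 10 January 2034.
Examination Delay Credit: +149 days → 8 June 2034.
Applicant Delay Offset: −37 days → 2 May 2034.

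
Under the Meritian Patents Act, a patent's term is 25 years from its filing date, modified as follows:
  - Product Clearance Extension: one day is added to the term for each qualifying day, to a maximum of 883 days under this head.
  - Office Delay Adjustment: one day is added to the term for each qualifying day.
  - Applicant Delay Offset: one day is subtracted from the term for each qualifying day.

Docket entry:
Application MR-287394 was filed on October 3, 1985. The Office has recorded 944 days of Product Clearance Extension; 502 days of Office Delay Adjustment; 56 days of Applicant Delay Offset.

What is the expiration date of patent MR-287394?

May 24, 2014

Base term: filing date + 25 years → 3 October 2010.
Product Clearance Extension: 944 days claimed exceeds the 883-day cap, so +883 days → 4 March 2013.
Office Delay Adjustment: +502 days → 19 July 2014.
Applicant Delay Offset: −56 days → 24 May 2014.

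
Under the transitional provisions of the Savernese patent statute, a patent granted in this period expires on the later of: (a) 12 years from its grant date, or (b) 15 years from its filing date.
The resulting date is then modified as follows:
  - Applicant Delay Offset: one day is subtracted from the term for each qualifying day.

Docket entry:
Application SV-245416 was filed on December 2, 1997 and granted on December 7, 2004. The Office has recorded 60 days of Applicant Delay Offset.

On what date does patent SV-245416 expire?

(a) grant + 12 years → 7 December 2016.
(b) filing + 15 years → 2 December 2012.
Later of the two: 7 December 2016.
Applicant Delay Offset: −60 days → 8 October 2016.

2016-10-08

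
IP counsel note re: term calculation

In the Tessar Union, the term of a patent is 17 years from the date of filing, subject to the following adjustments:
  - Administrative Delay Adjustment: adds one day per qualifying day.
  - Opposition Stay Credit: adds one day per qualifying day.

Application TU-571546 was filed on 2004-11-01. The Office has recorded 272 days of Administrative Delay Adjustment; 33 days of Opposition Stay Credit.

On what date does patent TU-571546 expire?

Base term: filing date + 17 years → 1 November 2021.
Administrative Delay Adjustment: +272 days → 31 July 2022.
Opposition Stay Credit: +33 days → 2 September 2022.

2022-09-02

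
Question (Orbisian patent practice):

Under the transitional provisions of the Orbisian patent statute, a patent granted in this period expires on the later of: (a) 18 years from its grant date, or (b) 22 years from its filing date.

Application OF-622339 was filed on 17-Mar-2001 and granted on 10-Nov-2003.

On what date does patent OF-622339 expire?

(a) grant + 18 years → 10 November 2021.
(b) filing + 22 years → 17 March 2023.
Later of the two: 17 March 2023.

March 17, 2023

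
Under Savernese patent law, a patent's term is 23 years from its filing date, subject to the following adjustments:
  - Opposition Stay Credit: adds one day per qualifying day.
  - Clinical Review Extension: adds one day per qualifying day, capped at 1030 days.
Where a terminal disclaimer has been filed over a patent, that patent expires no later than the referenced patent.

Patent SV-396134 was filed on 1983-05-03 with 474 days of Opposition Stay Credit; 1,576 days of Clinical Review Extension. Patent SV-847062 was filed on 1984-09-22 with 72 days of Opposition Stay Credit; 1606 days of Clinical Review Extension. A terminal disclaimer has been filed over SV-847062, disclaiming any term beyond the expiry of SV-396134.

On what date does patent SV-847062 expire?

2010-06-15

Natural term of SV-847062:
  Base: filing + 23 years → 22 September 2007.
  Opposition Stay Credit: +72 days → 3 December 2007.
  Clinical Review Extension: 1606 days claimed exceeds the 1030-day cap, so +1030 days → 28 September 2010.
Expiry of referenced patent SV-396134:
  Base: filing + 23 years → 3 May 2006.
  Opposition Stay Credit: +474 days → 20 August 2007.
  Clinical Review Extension: 1576 days claimed exceeds the 1030-day cap, so +1030 days → 15 June 2010.
Terminal disclaimer: SV-847062 expires on the earlier of 28 September 2010 and 15 June 2010.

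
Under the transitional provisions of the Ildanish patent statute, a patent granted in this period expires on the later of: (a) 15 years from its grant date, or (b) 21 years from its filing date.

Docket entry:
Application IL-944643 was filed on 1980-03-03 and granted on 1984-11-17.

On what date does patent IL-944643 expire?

(a) grant + 15 years → 17 November 1999.
(b) filing + 21 years → 3 March 2001.
Later of the two: 3 March 2001.

March 3, 2001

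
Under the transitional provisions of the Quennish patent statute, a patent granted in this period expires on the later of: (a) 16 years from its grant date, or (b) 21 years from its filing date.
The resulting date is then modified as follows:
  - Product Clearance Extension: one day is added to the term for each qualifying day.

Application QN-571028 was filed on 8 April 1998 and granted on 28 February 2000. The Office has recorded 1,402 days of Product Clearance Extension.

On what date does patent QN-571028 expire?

February 8, 2023

(a) grant + 16 years → 28 February 2016.
(b) filing + 21 years → 8 April 2019.
Later of the two: 8 April 2019.
Product Clearance Extension: +1402 days → 8 February 2023.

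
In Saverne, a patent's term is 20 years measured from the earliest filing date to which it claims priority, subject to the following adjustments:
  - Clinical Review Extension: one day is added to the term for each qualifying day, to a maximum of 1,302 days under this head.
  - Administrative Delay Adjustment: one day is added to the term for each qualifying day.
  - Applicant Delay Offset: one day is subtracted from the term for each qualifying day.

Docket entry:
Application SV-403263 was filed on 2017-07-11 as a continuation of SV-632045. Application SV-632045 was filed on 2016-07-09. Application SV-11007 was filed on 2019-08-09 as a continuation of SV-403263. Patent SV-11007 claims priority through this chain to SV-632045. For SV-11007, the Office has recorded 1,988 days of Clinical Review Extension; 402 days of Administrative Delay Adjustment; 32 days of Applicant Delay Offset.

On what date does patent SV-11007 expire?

Earliest priority filing: 9 July 2016.
Base term: 9 July 2016 + 20 years → 9 July 2036.
Clinical Review Extension: 1988 days claimed exceeds the 1302-day cap, so +1302 days → 1 February 2040.
Administrative Delay Adjustment: +402 days → 9 March 2041.
Applicant Delay Offset: −32 days → 5 February 2041.

February 5, 2041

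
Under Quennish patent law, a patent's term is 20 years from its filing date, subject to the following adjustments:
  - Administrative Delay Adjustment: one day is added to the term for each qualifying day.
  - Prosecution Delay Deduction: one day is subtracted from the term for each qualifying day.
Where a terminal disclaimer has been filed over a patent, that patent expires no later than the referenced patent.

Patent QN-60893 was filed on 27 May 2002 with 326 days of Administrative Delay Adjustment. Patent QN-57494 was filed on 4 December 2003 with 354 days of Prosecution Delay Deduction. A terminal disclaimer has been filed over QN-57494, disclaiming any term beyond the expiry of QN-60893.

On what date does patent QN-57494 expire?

Natural term of QN-57494:
  Base: filing + 20 years → 4 December 2023.
  Prosecution Delay Deduction: −354 days → 15 December 2022.
Expiry of referenced patent QN-60893:
  Base: filing + 20 years → 27 May 2022.
  Administrative Delay Adjustment: +326 days → 18 April 2023.
Terminal disclaimer: QN-57494 expires on the earlier of 15 December 2022 and 18 April 2023.

December 15, 2022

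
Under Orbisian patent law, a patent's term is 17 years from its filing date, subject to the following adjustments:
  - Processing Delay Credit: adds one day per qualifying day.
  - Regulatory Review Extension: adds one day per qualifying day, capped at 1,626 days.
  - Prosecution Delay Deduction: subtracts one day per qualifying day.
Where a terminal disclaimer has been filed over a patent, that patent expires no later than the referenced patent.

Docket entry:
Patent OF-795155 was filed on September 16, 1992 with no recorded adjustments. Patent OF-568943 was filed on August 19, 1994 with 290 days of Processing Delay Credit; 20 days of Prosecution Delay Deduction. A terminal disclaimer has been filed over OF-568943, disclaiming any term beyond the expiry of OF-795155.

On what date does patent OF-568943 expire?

Natural term of OF-568943:
  Base: filing + 17 years → 19 August 2011.
  Processing Delay Credit: +290 days → 4 June 2012.
  Prosecution Delay Deduction: −20 days → 15 May 2012.
Expiry of referenced patent OF-795155:
  Base: filing + 17 years → 16 September 2009.
Terminal disclaimer: OF-568943 expires on the earlier of 15 May 2012 and 16 September 2009.

September 16, 2009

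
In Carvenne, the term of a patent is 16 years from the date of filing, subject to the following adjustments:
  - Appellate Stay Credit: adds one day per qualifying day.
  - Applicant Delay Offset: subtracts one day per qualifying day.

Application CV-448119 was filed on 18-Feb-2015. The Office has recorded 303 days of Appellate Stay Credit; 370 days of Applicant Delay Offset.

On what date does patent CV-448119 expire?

Base term: filing date + 16 years → 18 February 2031.
Appellate Stay Credit: +303 days → 18 December 2031.
Applicant Delay Offset: −370 days → 13 December 2030.

December 13, 2030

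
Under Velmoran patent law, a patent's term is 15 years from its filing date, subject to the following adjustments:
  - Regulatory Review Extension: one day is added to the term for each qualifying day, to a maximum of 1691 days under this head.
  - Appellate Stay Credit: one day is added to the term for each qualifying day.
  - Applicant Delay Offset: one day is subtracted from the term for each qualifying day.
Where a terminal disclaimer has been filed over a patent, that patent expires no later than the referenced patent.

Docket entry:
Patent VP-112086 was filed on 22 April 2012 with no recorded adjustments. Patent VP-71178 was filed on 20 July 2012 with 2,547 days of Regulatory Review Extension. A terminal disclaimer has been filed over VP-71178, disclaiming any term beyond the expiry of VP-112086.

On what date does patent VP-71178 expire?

Natural term of VP-71178:
  Base: filing + 15 years → 20 July 2027.
  Regulatory Review Extension: 2547 days claimed exceeds the 1691-day cap, so +1691 days → 6 March 2032.
Expiry of referenced patent VP-112086:
  Base: filing + 15 years → 22 April 2027.
Terminal disclaimer: VP-71178 expires on the earlier of 6 March 2032 and 22 April 2027.

2027-04-22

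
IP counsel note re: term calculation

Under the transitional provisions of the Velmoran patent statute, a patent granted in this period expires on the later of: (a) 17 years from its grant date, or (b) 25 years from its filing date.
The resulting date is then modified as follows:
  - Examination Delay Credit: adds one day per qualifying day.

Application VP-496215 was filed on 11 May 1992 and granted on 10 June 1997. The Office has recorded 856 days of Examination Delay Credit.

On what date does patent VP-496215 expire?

(a) grant + 17 years → 10 June 2014.
(b) filing + 25 years → 11 May 2017.
Later of the two: 11 May 2017.
Examination Delay Credit: +856 days → 14 September 2019.

September 14, 2019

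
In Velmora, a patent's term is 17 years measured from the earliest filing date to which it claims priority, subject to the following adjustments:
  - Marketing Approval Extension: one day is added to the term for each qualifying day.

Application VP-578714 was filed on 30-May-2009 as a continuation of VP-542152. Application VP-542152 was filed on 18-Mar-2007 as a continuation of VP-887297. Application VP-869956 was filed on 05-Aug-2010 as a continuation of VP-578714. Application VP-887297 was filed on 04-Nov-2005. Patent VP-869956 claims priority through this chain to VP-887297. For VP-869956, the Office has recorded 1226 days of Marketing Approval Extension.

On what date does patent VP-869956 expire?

2026-03-14

Earliest priority filing: 4 November 2005.
Base term: 4 November 2005 + 17 years → 4 November 2022.
Marketing Approval Extension: +1226 days → 14 March 2026.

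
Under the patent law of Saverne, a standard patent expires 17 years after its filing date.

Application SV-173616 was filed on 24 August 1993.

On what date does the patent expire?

Filing date + 17 years → 24 August 2010.

2010-08-24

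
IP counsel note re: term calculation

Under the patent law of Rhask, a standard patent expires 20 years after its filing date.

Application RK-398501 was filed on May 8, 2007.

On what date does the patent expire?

May 8, 2027

Filing date + 20 years → 8 May 2027.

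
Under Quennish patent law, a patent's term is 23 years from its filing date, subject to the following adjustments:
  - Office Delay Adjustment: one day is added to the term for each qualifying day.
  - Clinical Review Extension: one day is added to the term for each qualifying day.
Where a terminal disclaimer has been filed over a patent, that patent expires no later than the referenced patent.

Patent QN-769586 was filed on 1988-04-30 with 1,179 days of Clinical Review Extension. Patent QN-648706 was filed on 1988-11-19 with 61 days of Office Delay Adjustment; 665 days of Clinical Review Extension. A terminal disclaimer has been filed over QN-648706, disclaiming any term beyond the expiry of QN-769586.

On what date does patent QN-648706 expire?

2013-11-14

Natural term of QN-648706:
  Base: filing + 23 years → 19 November 2011.
  Office Delay Adjustment: +61 days → 19 January 2012.
  Clinical Review Extension: +665 days → 14 November 2013.
Expiry of referenced patent QN-769586:
  Base: filing + 23 years → 30 April 2011.
  Clinical Review Extension: +1179 days → 22 July 2014.
Terminal disclaimer: QN-648706 expires on the earlier of 14 November 2013 and 22 July 2014.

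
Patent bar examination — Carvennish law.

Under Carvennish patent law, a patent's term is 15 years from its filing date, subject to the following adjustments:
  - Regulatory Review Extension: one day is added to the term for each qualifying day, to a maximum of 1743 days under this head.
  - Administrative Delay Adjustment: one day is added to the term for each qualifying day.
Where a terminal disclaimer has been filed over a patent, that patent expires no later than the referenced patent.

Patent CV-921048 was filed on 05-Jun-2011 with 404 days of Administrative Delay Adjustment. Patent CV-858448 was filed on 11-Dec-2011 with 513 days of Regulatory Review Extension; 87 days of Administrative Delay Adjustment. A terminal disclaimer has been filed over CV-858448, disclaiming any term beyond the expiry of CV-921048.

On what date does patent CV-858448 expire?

2027-07-14

Natural term of CV-858448:
  Base: filing + 15 years → 11 December 2026.
  Regulatory Review Extension: 513 days (within the 1743-day cap) → +513 days → 7 May 2028.
  Administrative Delay Adjustment: +87 days → 2 August 2028.
Expiry of referenced patent CV-921048:
  Base: filing + 15 years → 5 June 2026.
  Administrative Delay Adjustment: +404 days → 14 July 2027.
Terminal disclaimer: CV-858448 expires on the earlier of 2 August 2028 and 14 July 2027.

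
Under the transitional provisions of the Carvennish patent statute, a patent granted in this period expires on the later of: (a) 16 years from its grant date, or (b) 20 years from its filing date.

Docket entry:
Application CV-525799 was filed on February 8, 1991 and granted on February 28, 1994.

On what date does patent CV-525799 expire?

2011-02-08

(a) grant + 16 years → 28 February 2010.
(b) filing + 20 years → 8 February 2011.
Later of the two: 8 February 2011.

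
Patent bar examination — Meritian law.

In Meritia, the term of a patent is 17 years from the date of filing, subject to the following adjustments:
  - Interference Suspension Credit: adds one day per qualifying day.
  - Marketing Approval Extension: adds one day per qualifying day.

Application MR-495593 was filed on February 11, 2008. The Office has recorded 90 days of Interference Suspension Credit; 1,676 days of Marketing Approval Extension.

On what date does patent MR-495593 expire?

2029-12-13

Base term: filing date + 17 years → 11 February 2025.
Interference Suspension Credit: +90 days → 12 May 2025.
Marketing Approval Extension: +1676 days → 13 December 2029.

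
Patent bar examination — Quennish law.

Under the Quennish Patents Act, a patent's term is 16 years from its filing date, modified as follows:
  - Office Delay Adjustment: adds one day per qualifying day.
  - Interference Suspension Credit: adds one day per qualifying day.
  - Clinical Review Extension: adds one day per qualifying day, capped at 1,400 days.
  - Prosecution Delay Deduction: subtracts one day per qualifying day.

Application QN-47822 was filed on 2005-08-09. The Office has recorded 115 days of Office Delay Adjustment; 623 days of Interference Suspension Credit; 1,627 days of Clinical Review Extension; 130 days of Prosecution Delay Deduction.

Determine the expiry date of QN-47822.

2027-02-07

Base term: filing date + 16 years → 9 August 2021.
Office Delay Adjustment: +115 days → 2 December 2021.
Interference Suspension Credit: +623 days → 17 August 2023.
Clinical Review Extension: 1627 days claimed exceeds the 1400-day cap, so +1400 days → 17 June 2027.
Prosecution Delay Deduction: −130 days → 7 February 2027.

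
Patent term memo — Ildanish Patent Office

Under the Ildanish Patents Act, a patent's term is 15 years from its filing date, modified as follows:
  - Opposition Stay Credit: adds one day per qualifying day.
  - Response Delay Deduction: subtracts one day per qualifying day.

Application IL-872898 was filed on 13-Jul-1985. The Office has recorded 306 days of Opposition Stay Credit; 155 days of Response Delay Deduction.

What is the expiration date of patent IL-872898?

Base term: filing date + 15 years → 13 July 2000.
Opposition Stay Credit: +306 days → 15 May 2001.
Response Delay Deduction: −155 days → 11 December 2000.

2000-12-11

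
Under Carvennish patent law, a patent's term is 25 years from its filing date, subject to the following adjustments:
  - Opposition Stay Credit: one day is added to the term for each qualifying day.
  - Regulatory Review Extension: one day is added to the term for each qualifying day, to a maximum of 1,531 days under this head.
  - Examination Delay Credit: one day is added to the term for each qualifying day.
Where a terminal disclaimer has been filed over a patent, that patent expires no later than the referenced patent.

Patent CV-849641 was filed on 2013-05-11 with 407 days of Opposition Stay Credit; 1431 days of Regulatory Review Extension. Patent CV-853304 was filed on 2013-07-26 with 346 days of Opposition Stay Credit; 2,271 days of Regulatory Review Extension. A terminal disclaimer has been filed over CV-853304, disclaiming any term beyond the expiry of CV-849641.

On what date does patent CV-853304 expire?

Natural term of CV-853304:
  Base: filing + 25 years → 26 July 2038.
  Opposition Stay Credit: +346 days → 7 July 2039.
  Regulatory Review Extension: 2271 days claimed exceeds the 1531-day cap, so +1531 days → 15 September 2043.
Expiry of referenced patent CV-849641:
  Base: filing + 25 years → 11 May 2038.
  Opposition Stay Credit: +407 days → 22 June 2039.
  Regulatory Review Extension: 1431 days (within the 1531-day cap) → +1431 days → 23 May 2043.
Terminal disclaimer: CV-853304 expires on the earlier of 15 September 2043 and 23 May 2043.

May 23, 2043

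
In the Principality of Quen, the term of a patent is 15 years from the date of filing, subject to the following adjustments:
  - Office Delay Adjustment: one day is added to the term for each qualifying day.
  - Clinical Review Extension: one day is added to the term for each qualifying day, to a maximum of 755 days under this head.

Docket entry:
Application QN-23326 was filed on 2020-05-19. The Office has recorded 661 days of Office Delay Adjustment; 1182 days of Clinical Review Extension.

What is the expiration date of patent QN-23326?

Base term: filing date + 15 years → 19 May 2035.
Office Delay Adjustment: +661 days → 10 March 2037.
Clinical Review Extension: 1182 days claimed exceeds the 755-day cap, so +755 days → 4 April 2039.

April 4, 2039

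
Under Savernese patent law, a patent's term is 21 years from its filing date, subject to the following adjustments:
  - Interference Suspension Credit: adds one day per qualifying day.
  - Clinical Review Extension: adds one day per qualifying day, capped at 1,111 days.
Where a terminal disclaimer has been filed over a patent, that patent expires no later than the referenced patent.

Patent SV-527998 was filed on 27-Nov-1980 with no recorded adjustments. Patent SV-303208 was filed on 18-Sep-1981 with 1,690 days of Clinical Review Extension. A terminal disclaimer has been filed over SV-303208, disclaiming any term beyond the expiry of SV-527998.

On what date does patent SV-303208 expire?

Natural term of SV-303208:
  Base: filing + 21 years → 18 September 2002.
  Clinical Review Extension: 1690 days claimed exceeds the 1111-day cap, so +1111 days → 3 October 2005.
Expiry of referenced patent SV-527998:
  Base: filing + 21 years → 27 November 2001.
Terminal disclaimer: SV-303208 expires on the earlier of 3 October 2005 and 27 November 2001.

2001-11-27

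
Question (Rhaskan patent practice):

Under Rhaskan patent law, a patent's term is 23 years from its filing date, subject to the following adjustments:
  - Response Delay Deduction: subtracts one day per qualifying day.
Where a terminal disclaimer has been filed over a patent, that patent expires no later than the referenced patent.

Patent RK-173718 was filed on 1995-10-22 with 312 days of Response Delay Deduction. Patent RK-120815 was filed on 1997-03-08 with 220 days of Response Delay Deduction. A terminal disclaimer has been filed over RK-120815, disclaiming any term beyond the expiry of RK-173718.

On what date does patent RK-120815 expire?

Natural term of RK-120815:
  Base: filing + 23 years → 8 March 2020.
  Response Delay Deduction: −220 days → 1 August 2019.
Expiry of referenced patent RK-173718:
  Base: filing + 23 years → 22 October 2018.
  Response Delay Deduction: −312 days → 14 December 2017.
Terminal disclaimer: RK-120815 expires on the earlier of 1 August 2019 and 14 December 2017.

December 14, 2017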